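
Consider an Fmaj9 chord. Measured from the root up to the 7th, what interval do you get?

The chord tones of Fmaj9 (F major ninth) are F-A-C-E-G.
Root = F; 7th = E.
Counting 7 letters and 11 half steps from F gives a major seventh.

major seventh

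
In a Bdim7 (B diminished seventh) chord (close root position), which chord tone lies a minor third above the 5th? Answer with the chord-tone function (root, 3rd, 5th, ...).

Spelling the chord: B D F Ab.
The 5th is F. A minor third above F is Ab.
Ab is the chord's 7th.

7th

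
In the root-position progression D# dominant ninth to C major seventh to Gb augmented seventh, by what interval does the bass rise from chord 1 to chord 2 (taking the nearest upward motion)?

d7

The roots are D# and C.
From D# to C: 9 semitones over a seventh = diminished.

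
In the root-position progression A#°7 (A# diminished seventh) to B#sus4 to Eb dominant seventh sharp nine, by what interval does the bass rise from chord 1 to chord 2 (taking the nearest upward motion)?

M2

The roots are A# and B#.
From A# to B# is 2 semitones, exactly the major second.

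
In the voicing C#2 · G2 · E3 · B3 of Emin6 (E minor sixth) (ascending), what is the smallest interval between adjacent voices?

Adjacent intervals: C#2→G2 = diminished fifth; G2→E3 = major sixth; E3→B3 = perfect fifth.
The smallest is C#2 to G2, a diminished fifth (6 semitones).

diminished fifth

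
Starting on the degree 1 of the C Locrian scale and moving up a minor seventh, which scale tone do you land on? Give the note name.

The scale is C Db Eb F Gb Ab Bb.
The degree 1 is C; a minor seventh above that is Bb — scale degree 7.

Bb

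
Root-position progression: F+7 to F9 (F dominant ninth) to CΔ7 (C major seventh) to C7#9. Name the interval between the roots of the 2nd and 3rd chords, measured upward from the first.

The roots are F and C.
From F to C is 7 semitones, exactly the perfect fifth.

perfect fifth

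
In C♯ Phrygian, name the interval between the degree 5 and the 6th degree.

m2

C♯ phrygian: C♯ D E F♯ G♯ A B.
The degree 5 is G♯ and the degree 6 is A.
G♯ up to A is 1 semitone, a half step narrower than a major second, so the interval is minor.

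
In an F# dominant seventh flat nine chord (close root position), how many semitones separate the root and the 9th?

F#7b9 is spelled F#–A#–C#–E–G.
F# to G is a minor ninth: 13 semitones.

13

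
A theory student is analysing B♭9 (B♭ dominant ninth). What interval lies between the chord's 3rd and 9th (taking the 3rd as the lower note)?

minor seventh

The chord tones of B♭ dominant ninth are B♭ D F A♭ C.
The 3rd is D and the 9th is C.
7 letter names make it a seventh; at 10 semitones (a half step narrower than major) the quality is minor.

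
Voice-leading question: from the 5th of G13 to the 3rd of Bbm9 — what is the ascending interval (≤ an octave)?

diminished octave

The 5th of G13 is D; the 3rd of Bbm9 is Db.
From D to Db: 11 semitones over an octave = diminished.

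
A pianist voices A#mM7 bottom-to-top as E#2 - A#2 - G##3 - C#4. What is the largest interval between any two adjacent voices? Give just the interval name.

Adjacent intervals: E#2→A#2 = perfect fourth; A#2→G##3 = major seventh; G##3→C#4 = diminished fourth.
The largest is A#2 to G##3, a major seventh (11 semitones).

major seventh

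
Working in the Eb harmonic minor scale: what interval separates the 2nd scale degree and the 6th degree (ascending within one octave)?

diminished 5th

Spelling the Eb harmonic minor scale: Eb F Gb Ab Bb Cb D.
So we need the interval from F up to Cb.
5 letter names make it a fifth; at 6 semitones (a half step narrower than perfect) the quality is diminished.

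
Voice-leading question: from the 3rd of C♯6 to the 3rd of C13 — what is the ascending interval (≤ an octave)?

d8

C♯6 has E♯ as its 3rd, and C13 has E as its 3rd.
From E♯ to E: 11 semitones over an octave = diminished.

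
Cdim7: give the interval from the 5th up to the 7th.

minor third

C°7: C, E♭, G♭, B𝄫.
5th = G♭; 7th = B𝄫.
G♭ up to B𝄫 is 3 semitones, a half step narrower than a major third, so the interval is minor.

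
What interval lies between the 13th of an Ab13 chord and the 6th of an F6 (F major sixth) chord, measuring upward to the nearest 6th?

Ab13 has F as its 13th, and F6 (F major sixth) has D as its 6th.
F up to D spans 6 letter names and 9 semitones — a major sixth.

major sixth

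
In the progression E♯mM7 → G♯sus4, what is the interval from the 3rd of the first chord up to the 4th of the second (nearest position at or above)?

perfect fourth

E♯mM7 has G♯ as its 3rd, and G♯sus4 has C♯ as its 4th.
Counting 4 letters and 5 half steps from G♯ gives a perfect fourth.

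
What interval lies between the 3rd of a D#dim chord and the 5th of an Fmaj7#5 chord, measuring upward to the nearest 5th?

P5

D#dim has F# as its 3rd, and Fmaj7#5 has C# as its 5th.
F# up to C# spans 5 letter names and 7 semitones — a perfect fifth.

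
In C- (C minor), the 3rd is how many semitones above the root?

Spelling the chord: C–E♭–G.
C to E♭ is a minor third: 3 semitones.

3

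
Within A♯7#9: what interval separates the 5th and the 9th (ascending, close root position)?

augmented fifth

The chord tones of A♯ dominant seventh sharp nine are A♯, C𝄪, E♯, G♯, B𝄪.
5th = E♯; 9th = B𝄪.
5 letter names make it a fifth; at 8 semitones (a half step wider than perfect) the quality is augmented.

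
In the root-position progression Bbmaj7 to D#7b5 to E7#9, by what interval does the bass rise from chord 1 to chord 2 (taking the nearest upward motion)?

augmented third

The roots are Bb and D#.
Bb up to D# is 5 semitones, a half step wider than a major third, so the interval is augmented.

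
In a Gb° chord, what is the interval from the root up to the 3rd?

Gb diminished: Gb-Bbb-Dbb.
The root is Gb and the 3rd is Bbb.
3 letter names make it a third; at 3 semitones (a half step narrower than major) the quality is minor.

minor third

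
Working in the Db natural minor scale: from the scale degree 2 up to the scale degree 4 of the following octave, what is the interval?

Db natural minor: Db Eb Fb Gb Ab Bbb Cb.
Scale degree 2 = Eb; 4th scale degree (up an octave) = Gb.
From Eb to Gb: 15 semitones over a tenth = minor.

m10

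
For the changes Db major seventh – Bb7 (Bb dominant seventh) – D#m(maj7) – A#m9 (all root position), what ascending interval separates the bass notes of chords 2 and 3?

augmented 3rd

The roots are Bb and D#.
Bb up to D# is 5 semitones, a half step wider than a major third, so the interval is augmented.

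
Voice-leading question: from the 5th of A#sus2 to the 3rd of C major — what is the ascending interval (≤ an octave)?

diminished 8th

The 5th of A#sus2 is E#; the 3rd of C major is E.
E# up to E is 11 semitones, a half step narrower than a perfect octave, so the interval is diminished.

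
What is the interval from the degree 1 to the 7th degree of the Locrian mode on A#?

A# locrian: A# B C# D# E F# G#.
The degree 1 is A# and the 7th degree is G#.
7 letter names make it a seventh; at 10 semitones (a half step narrower than major) the quality is minor.

minor 7th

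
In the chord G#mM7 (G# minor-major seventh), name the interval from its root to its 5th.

G#mM7 (G# minor-major seventh) is spelled G#-B-D#-F##.
The root is G# and the 5th is D#.
G# up to D# spans 5 letter names and 7 semitones — a perfect fifth.

perfect fifth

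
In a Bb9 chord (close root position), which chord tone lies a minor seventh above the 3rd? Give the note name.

Bb9 is spelled Bb–D–F–Ab–C.
The 3rd is D. A minor seventh above D is C.
C is the chord's 9th.

C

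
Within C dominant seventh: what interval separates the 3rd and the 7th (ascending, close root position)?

C7: C-E-G-Bb.
The 3rd is E and the 7th is Bb.
From E to Bb: 6 semitones over a fifth = diminished.
This 3–7 tritone is the characteristic tension at the heart of the dominant sound.

diminished 5th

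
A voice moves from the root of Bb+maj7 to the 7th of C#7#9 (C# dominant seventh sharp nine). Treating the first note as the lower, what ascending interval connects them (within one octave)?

Bb+maj7 has Bb as its root, and C#7#9 (C# dominant seventh sharp nine) has B as its 7th.
From Bb to B: 1 semitone over a unison = augmented.

augmented unison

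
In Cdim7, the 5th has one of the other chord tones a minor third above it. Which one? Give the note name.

C diminished seventh: C–Eb–Gb–Bbb.
The 5th is Gb. A minor third above Gb is Bbb.
Bbb is the chord's 7th.

Bbb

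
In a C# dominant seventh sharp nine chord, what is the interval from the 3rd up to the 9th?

C#7#9 is spelled C#-E#-G#-B-D##.
That puts E# below D##.
From E# to D## is 11 semitones, exactly the major seventh.

major seventh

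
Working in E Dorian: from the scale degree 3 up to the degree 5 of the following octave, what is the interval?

major 10th

Spelling E Dorian: E F# G A B C# D.
So we need the interval from G up to B.
Counting 10 letters and 16 half steps from G gives a major tenth.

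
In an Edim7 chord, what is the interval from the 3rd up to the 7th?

E°7 (E diminished seventh) is spelled E G B♭ D♭.
So we need the interval from G up to D♭.
G up to D♭ is 6 semitones, a half step narrower than a perfect fifth, so the interval is diminished.

diminished 5th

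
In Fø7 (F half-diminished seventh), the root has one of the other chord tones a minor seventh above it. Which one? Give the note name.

Eb

The chord tones of Fø7 are F Ab Cb Eb.
The root is F. A minor seventh above F is Eb.
Eb is the chord's 7th.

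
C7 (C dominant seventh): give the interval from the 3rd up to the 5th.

C7 (C dominant seventh) is spelled C-E-G-Bb.
3rd = E; 5th = G.
E up to G is 3 semitones, a half step narrower than a major third, so the interval is minor.

minor 3rd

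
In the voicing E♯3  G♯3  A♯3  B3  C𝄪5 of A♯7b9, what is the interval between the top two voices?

Those voices are B3 and C𝄪5.
From B to C𝄪: 15 semitones over a ninth = augmented.

augmented ninth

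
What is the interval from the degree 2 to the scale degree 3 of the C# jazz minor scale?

minor 2nd

The scale runs C# D# E F# G# A# B#.
Degree 2 = D#; 3rd degree = E.
From D# to E: 1 semitone over a second = minor.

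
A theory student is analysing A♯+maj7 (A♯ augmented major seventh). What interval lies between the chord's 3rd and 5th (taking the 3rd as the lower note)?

A♯ augmented major seventh is spelled A♯–C𝄪–E𝄪–G𝄪.
The 3rd is C𝄪 and the 5th is E𝄪.
Counting 3 letters and 4 half steps from C𝄪 gives a major third.

major third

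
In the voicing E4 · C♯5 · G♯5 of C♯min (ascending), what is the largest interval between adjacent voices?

major sixth

Adjacent intervals: E4→C♯5 = major sixth; C♯5→G♯5 = perfect fifth.
The largest is E4 to C♯5, a major sixth (9 semitones).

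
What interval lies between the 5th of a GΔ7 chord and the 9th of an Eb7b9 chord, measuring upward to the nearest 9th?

diminished 3rd

The 5th of GΔ7 is D; the 9th of Eb7b9 is Fb.
3 letter names make it a third; at 2 semitones (a whole step narrower than major) the quality is diminished.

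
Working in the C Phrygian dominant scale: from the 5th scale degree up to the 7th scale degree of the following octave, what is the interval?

minor tenth

The scale runs C Db E F G Ab Bb.
5th scale degree = G; scale degree 7 (up an octave) = Bb.
G up to Bb is 15 semitones, a half step narrower than a major tenth, so the interval is minor.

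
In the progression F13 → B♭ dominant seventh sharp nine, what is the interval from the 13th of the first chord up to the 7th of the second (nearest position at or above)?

d5

The 13th of F13 is D; the 7th of B♭ dominant seventh sharp nine is A♭.
D up to A♭ is 6 semitones, a half step narrower than a perfect fifth, so the interval is diminished.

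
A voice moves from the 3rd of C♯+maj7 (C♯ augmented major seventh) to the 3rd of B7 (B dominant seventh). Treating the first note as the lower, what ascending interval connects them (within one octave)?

m7

C♯+maj7 (C♯ augmented major seventh) has E♯ as its 3rd, and B7 (B dominant seventh) has D♯ as its 3rd.
7 letter names make it a seventh; at 10 semitones (a half step narrower than major) the quality is minor.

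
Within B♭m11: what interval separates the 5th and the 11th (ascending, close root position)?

The chord tones of B♭m11 (B♭ minor eleventh) are B♭ D♭ F A♭ C E♭.
That puts F below E♭.
F up to E♭ is 10 semitones, a half step narrower than a major seventh, so the interval is minor.

minor seventh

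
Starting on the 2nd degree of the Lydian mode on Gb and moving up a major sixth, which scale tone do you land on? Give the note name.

The scale is Gb Ab Bb C Db Eb F.
The 2nd degree is Ab; a major sixth above that is F — scale degree 7.

F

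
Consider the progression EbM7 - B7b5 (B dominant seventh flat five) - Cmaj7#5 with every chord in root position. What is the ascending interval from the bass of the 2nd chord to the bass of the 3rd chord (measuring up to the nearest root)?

minor 2nd

The roots are B and C.
B up to C is 1 semitone, a half step narrower than a major second, so the interval is minor.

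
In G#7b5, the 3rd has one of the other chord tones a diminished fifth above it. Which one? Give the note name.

F#

The chord tones of G#7b5 are G#, B#, D, F#.
The 3rd is B#. A diminished fifth above B# is F#.
F# is the chord's 7th.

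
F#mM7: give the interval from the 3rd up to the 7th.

Spelling the chord: F# A C# E#.
3rd = A; 7th = E#.
From A to E#: 8 semitones over a fifth = augmented.

augmented fifth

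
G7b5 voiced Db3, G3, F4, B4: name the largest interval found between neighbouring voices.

Adjacent intervals: Db3→G3 = augmented fourth; G3→F4 = minor seventh; F4→B4 = augmented fourth.
The largest is G3 to F4, a minor seventh (10 semitones).

minor seventh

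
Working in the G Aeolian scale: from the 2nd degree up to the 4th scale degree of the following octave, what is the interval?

m10

Spelling the G Aeolian scale: G A B♭ C D E♭ F.
So we need the interval from A up to C.
10 letter names make it a tenth; at 15 semitones (a half step narrower than major) the quality is minor.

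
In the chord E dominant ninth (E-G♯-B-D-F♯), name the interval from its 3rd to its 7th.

diminished fifth

So we need the interval from G♯ up to D.
5 letter names make it a fifth; at 6 semitones (a half step narrower than perfect) the quality is diminished.
This 3–7 tritone is the characteristic tension at the heart of the dominant sound.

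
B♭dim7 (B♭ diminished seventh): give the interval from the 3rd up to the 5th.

B♭°7: B♭-D♭-F♭-A𝄫.
That puts D♭ below F♭.
From D♭ to F♭: 3 semitones over a third = minor.

minor 3rd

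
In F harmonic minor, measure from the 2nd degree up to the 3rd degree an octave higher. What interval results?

F harmonic minor: F G Ab Bb C Db E.
So we need the interval from G up to Ab.
G up to Ab is 13 semitones, a half step narrower than a major ninth, so the interval is minor.

minor 9th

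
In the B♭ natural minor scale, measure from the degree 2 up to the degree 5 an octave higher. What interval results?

B♭ natural minor: B♭ C D♭ E♭ F G♭ A♭.
So we need the interval from C up to F.
C up to F spans 11 letter names and 17 semitones — a perfect eleventh.

perfect eleventh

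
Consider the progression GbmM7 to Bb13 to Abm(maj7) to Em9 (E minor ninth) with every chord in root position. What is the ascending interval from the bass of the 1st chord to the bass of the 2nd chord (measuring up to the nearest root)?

major third

The roots are Gb and Bb.
Gb up to Bb spans 3 letter names and 4 semitones — a major third.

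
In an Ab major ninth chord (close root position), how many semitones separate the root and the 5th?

7

Abmaj9: Ab–C–Eb–G–Bb.
Ab to Eb is a perfect fifth: 7 semitones.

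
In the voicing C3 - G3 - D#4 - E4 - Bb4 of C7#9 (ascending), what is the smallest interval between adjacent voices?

minor 2nd

Adjacent intervals: C3→G3 = perfect fifth; G3→D#4 = augmented fifth; D#4→E4 = minor second; E4→Bb4 = diminished fifth.
The smallest is D#4 to E4, a minor second (1 semitone).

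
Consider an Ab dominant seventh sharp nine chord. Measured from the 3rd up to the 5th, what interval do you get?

Ab7#9 is spelled Ab–C–Eb–Gb–B.
That puts C below Eb.
C up to Eb is 3 semitones, a half step narrower than a major third, so the interval is minor.

minor third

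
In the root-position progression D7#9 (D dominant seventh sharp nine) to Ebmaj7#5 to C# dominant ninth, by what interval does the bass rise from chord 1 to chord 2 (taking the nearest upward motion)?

m2

The roots are D and Eb.
D up to Eb is 1 semitone, a half step narrower than a major second, so the interval is minor.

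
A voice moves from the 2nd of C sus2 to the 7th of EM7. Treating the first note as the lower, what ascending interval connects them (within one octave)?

A1

C sus2 has D as its 2nd, and EM7 has D♯ as its 7th.
1 letter names make it a unison; at 1 semitone (a half step wider than perfect) the quality is augmented.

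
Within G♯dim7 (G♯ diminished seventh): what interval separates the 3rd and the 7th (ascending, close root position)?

diminished fifth

G♯°7 is spelled G♯, B, D, F.
So we need the interval from B up to F.
From B to F: 6 semitones over a fifth = diminished.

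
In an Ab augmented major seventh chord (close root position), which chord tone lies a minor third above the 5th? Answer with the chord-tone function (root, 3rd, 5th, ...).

7th

The chord tones of Ab augmented major seventh are Ab–C–E–G.
The 5th is E. A minor third above E is G.
G is the chord's 7th.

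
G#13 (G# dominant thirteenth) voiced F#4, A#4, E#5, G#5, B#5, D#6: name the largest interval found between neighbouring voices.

perfect fifth

Adjacent intervals: F#4→A#4 = major third; A#4→E#5 = perfect fifth; E#5→G#5 = minor third; G#5→B#5 = major third; B#5→D#6 = minor third.
The largest is A#4 to E#5, a perfect fifth (7 semitones).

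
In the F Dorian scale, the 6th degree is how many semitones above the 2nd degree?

The scale is F G Ab Bb C D Eb.
G up to D is a perfect fifth — 7 semitones.

7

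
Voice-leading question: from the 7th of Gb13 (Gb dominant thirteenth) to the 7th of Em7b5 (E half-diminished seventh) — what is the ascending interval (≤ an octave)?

A6

The 7th of Gb13 (Gb dominant thirteenth) is Fb; the 7th of Em7b5 (E half-diminished seventh) is D.
6 letter names make it a sixth; at 10 semitones (a half step wider than major) the quality is augmented.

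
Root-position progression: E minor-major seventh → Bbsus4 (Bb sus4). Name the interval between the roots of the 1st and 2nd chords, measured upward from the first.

The roots are E and Bb.
5 letter names make it a fifth; at 6 semitones (a half step narrower than perfect) the quality is diminished.

d5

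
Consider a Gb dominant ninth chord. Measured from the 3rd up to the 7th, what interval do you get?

diminished 5th

Spelling the chord: Gb, Bb, Db, Fb, Ab.
3rd = Bb; 7th = Fb.
5 letter names make it a fifth; at 6 semitones (a half step narrower than perfect) the quality is diminished.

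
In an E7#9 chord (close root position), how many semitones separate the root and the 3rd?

Spelling the chord: E G# B D F##.
E to G# is a major third: 4 semitones.

4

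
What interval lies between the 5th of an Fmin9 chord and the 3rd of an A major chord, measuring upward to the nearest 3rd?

Fmin9 has C as its 5th, and A major has C# as its 3rd.
From C to C#: 1 semitone over a unison = augmented.

A1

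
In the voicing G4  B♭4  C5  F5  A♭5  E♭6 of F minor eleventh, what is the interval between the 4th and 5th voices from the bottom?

Those voices are F5 and A♭5.
F up to A♭ is 3 semitones, a half step narrower than a major third, so the interval is minor.

minor third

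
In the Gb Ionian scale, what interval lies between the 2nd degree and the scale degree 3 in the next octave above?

The scale runs Gb Ab Bb Cb Db Eb F.
So we need the interval from Ab up to Bb.
Ab up to Bb spans 9 letter names and 14 semitones — a major ninth.

major ninth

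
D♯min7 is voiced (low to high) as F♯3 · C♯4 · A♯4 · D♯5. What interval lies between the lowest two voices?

Those voices are F♯3 and C♯4.
F♯ up to C♯ spans 5 letter names and 7 semitones — a perfect fifth.

P5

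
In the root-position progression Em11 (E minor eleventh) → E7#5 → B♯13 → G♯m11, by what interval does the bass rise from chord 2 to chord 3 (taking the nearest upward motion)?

augmented 5th

The roots are E and B♯.
From E to B♯: 8 semitones over a fifth = augmented.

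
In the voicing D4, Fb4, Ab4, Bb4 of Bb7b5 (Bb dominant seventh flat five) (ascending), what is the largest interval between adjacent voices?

Adjacent intervals: D4→Fb4 = diminished third; Fb4→Ab4 = major third; Ab4→Bb4 = major second.
The largest is Fb4 to Ab4, a major third (4 semitones).

major third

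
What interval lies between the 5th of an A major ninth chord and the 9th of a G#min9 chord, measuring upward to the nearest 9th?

The 5th of A major ninth is E; the 9th of G#min9 is A#.
From E to A#: 6 semitones over a fourth = augmented.

augmented 4th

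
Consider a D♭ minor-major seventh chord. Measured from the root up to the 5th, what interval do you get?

Spelling the chord: D♭-F♭-A♭-C.
Root = D♭; 5th = A♭.
From D♭ to A♭ is 7 semitones, exactly the perfect fifth.

perfect 5th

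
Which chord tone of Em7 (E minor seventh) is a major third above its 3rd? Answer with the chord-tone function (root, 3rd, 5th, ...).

The chord tones of Em7 are E, G, B, D.
The 3rd is G. A major third above G is B.
B is the chord's 5th.

5th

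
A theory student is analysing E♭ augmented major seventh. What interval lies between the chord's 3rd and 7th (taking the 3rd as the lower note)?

perfect fifth

E♭ augmented major seventh is spelled E♭–G–B–D.
That puts G below D.
From G to D is 7 semitones, exactly the perfect fifth.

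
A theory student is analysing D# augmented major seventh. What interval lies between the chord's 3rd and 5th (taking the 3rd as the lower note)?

The chord tones of D# augmented major seventh are D#-F##-A##-C##.
The 3rd is F## and the 5th is A##.
Counting 3 letters and 4 half steps from F## gives a major third.

major third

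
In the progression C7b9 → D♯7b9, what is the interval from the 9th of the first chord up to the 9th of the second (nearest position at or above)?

C7b9 has D♭ as its 9th, and D♯7b9 has E as its 9th.
2 letter names make it a second; at 3 semitones (a half step wider than major) the quality is augmented.

A2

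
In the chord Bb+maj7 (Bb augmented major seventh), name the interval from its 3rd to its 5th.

major third

Bbmaj7#5 (Bb augmented major seventh) is spelled Bb-D-F#-A.
3rd = D; 5th = F#.
D up to F# spans 3 letter names and 4 semitones — a major third.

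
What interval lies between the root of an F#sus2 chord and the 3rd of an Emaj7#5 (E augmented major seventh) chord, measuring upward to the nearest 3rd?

The root of F#sus2 is F#; the 3rd of Emaj7#5 (E augmented major seventh) is G#.
Counting 2 letters and 2 half steps from F# gives a major second.

major second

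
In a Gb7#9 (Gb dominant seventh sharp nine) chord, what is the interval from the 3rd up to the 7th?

Spelling the chord: Gb, Bb, Db, Fb, A.
That puts Bb below Fb.
From Bb to Fb: 6 semitones over a fifth = diminished.

diminished 5th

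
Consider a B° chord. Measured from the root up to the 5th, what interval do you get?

Spelling the chord: B-D-F.
Root = B; 5th = F.
From B to F: 6 semitones over a fifth = diminished.

d5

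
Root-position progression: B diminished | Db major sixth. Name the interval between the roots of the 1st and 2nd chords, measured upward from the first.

diminished third

The roots are B and Db.
3 letter names make it a third; at 2 semitones (a whole step narrower than major) the quality is diminished.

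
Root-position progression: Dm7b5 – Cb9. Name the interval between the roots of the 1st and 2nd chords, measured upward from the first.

diminished seventh

The roots are D and Cb.
7 letter names make it a seventh; at 9 semitones (a whole step narrower than major) the quality is diminished.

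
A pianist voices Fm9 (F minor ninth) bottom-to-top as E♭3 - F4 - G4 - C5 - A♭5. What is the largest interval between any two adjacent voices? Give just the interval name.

Adjacent intervals: E♭3→F4 = major ninth; F4→G4 = major second; G4→C5 = perfect fourth; C5→A♭5 = minor sixth.
The largest is E♭3 to F4, a major ninth (14 semitones).

major ninth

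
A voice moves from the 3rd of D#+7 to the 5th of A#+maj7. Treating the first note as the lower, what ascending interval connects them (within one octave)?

The 3rd of D#+7 is F##; the 5th of A#+maj7 is E##.
From F## to E## is 11 semitones, exactly the major seventh.

major seventh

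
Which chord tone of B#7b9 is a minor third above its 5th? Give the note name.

A#

B#7b9 (B# dominant seventh flat nine): B#, D##, F##, A#, C#.
The 5th is F##. A minor third above F## is A#.
A# is the chord's 7th.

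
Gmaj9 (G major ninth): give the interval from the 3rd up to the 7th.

perfect 5th

The chord tones of G major ninth are G–B–D–F#–A.
The 3rd is B and the 7th is F#.
Counting 5 letters and 7 half steps from B gives a perfect fifth.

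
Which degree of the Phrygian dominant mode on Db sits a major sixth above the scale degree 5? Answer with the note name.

F

The scale is Db Ebb F Gb Ab Bbb Cb.
The scale degree 5 is Ab; a major sixth above that is F — scale degree 3.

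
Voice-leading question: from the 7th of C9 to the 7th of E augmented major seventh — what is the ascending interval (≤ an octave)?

augmented third

C9 has B♭ as its 7th, and E augmented major seventh has D♯ as its 7th.
B♭ up to D♯ is 5 semitones, a half step wider than a major third, so the interval is augmented.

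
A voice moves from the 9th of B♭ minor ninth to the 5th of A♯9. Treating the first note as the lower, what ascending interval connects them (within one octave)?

The 9th of B♭ minor ninth is C; the 5th of A♯9 is E♯.
From C to E♯: 5 semitones over a third = augmented.

augmented third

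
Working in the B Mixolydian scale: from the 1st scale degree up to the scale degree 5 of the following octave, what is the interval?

The scale runs B C# D# E F# G# A.
1st scale degree = B; 5th degree (up an octave) = F#.
B up to F# spans 12 letter names and 19 semitones — a perfect twelfth.

perfect 12th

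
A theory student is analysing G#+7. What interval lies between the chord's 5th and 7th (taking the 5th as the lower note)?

Spelling the chord: G# B# D## F#.
That puts D## below F#.
From D## to F#: 2 semitones over a third = diminished.

d3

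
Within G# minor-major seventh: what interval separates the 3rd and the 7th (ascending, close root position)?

augmented 5th

Spelling the chord: G#-B-D#-F##.
3rd = B; 7th = F##.
B up to F## is 8 semitones, a half step wider than a perfect fifth, so the interval is augmented.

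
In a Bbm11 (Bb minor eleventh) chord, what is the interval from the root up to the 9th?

M9

Spelling the chord: Bb–Db–F–Ab–C–Eb.
Root = Bb; 9th = C.
Bb up to C spans 9 letter names and 14 semitones — a major ninth.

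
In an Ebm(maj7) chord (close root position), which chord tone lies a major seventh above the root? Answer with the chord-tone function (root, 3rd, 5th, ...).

EbmM7: Eb–Gb–Bb–D.
The root is Eb. A major seventh above Eb is D.
D is the chord's 7th.

7th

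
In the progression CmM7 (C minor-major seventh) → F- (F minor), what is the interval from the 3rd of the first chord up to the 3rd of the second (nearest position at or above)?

The 3rd of CmM7 (C minor-major seventh) is E♭; the 3rd of F- (F minor) is A♭.
E♭ up to A♭ spans 4 letter names and 5 semitones — a perfect fourth.

P4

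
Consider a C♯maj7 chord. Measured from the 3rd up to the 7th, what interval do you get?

P5

The chord tones of C♯maj7 are C♯, E♯, G♯, B♯.
The 3rd is E♯ and the 7th is B♯.
Counting 5 letters and 7 half steps from E♯ gives a perfect fifth.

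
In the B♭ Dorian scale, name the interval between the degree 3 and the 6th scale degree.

B♭ dorian: B♭ C D♭ E♭ F G A♭.
Degree 3 = D♭; 6th scale degree = G.
From D♭ to G: 6 semitones over a fourth = augmented.

A4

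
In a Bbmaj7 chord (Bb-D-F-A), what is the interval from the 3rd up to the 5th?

minor 3rd

So we need the interval from D up to F.
From D to F: 3 semitones over a third = minor.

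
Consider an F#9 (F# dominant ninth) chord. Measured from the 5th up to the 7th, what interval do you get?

minor third

F#9: F#-A#-C#-E-G#.
So we need the interval from C# up to E.
3 letter names make it a third; at 3 semitones (a half step narrower than major) the quality is minor.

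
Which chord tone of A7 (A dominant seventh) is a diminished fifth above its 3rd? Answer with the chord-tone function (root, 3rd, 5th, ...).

A7 is spelled A-C#-E-G.
The 3rd is C#. A diminished fifth above C# is G.
G is the chord's 7th.

7th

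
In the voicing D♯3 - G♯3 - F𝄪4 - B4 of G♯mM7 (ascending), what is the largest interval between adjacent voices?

Adjacent intervals: D♯3→G♯3 = perfect fourth; G♯3→F𝄪4 = major seventh; F𝄪4→B4 = diminished fourth.
The largest is G♯3 to F𝄪4, a major seventh (11 semitones).

major seventh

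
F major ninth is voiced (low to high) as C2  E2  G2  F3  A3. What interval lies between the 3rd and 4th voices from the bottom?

Those voices are G2 and F3.
From G to F: 10 semitones over a seventh = minor.

minor seventh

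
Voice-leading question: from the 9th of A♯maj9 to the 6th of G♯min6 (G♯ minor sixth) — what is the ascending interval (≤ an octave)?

perfect fourth

The 9th of A♯maj9 is B♯; the 6th of G♯min6 (G♯ minor sixth) is E♯.
From B♯ to E♯ is 5 semitones, exactly the perfect fourth.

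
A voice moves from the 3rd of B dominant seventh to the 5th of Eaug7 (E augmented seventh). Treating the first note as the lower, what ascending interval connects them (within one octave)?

major sixth

The 3rd of B dominant seventh is D#; the 5th of Eaug7 (E augmented seventh) is B#.
D# up to B# spans 6 letter names and 9 semitones — a major sixth.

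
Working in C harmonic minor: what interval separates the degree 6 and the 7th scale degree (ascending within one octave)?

augmented 2nd

The scale runs C D Eb F G Ab B.
That puts Ab below B.
2 letter names make it a second; at 3 semitones (a half step wider than major) the quality is augmented.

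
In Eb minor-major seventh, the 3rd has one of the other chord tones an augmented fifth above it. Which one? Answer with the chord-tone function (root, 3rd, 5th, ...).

7th

Spelling the chord: Eb Gb Bb D.
The 3rd is Gb. An augmented fifth above Gb is D.
D is the chord's 7th.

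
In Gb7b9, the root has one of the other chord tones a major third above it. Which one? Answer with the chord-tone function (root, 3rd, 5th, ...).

Gb7b9 (Gb dominant seventh flat nine): Gb, Bb, Db, Fb, Abb.
The root is Gb. A major third above Gb is Bb.
Bb is the chord's 3rd.

3rd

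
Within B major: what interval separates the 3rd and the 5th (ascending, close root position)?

B (B major): B, D#, F#.
That puts D# below F#.
From D# to F#: 3 semitones over a third = minor.

m3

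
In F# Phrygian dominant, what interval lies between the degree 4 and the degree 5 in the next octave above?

Spelling F# Phrygian dominant: F# G A# B C# D E.
Degree 4 = B; 5th scale degree (up an octave) = C#.
B up to C# spans 9 letter names and 14 semitones — a major ninth.

M9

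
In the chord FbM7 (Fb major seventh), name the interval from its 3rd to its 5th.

FbM7: Fb-Ab-Cb-Eb.
So we need the interval from Ab up to Cb.
Ab up to Cb is 3 semitones, a half step narrower than a major third, so the interval is minor.

minor 3rd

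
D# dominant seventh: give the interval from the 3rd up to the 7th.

diminished fifth

The chord tones of D#7 are D# F## A# C#.
So we need the interval from F## up to C#.
From F## to C#: 6 semitones over a fifth = diminished.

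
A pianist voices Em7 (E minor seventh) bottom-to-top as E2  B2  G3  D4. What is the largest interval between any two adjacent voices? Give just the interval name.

Adjacent intervals: E2→B2 = perfect fifth; B2→G3 = minor sixth; G3→D4 = perfect fifth.
The largest is B2 to G3, a minor sixth (8 semitones).

m6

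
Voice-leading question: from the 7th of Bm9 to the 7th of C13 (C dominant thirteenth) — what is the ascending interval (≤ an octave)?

m2

The 7th of Bm9 is A; the 7th of C13 (C dominant thirteenth) is Bb.
A up to Bb is 1 semitone, a half step narrower than a major second, so the interval is minor.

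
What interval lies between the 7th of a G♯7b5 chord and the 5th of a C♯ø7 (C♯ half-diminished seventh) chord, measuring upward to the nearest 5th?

G♯7b5 has F♯ as its 7th, and C♯ø7 (C♯ half-diminished seventh) has G as its 5th.
From F♯ to G: 1 semitone over a second = minor.

m2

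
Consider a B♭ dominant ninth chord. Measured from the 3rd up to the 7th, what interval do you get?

Spelling the chord: B♭, D, F, A♭, C.
That puts D below A♭.
D up to A♭ is 6 semitones, a half step narrower than a perfect fifth, so the interval is diminished.

diminished fifth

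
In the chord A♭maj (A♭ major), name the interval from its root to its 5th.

perfect 5th

Spelling the chord: A♭-C-E♭.
That puts A♭ below E♭.
From A♭ to E♭ is 7 semitones, exactly the perfect fifth.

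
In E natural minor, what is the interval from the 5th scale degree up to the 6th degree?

m2

E natural minor: E F# G A B C D.
That puts B below C.
2 letter names make it a second; at 1 semitone (a half step narrower than major) the quality is minor.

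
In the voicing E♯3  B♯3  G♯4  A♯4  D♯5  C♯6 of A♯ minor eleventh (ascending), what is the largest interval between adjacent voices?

minor seventh

Adjacent intervals: E♯3→B♯3 = perfect fifth; B♯3→G♯4 = minor sixth; G♯4→A♯4 = major second; A♯4→D♯5 = perfect fourth; D♯5→C♯6 = minor seventh.
The largest is D♯5 to C♯6, a minor seventh (10 semitones).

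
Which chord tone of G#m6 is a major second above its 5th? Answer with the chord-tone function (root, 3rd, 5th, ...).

6th

G#min6 (G# minor sixth): G# B D# E#.
The 5th is D#. A major second above D# is E#.
E# is the chord's 6th.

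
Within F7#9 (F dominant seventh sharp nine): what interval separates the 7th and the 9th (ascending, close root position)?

The chord tones of F7#9 are F-A-C-Eb-G#.
The 7th is Eb and the 9th is G#.
From Eb to G#: 5 semitones over a third = augmented.

augmented third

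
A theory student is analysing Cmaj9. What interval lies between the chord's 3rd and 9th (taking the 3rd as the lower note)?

Cmaj9: C, E, G, B, D.
That puts E below D.
7 letter names make it a seventh; at 10 semitones (a half step narrower than major) the quality is minor.

minor 7th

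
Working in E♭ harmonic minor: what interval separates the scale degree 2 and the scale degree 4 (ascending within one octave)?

minor 3rd

E♭ harmonic minor: E♭ F G♭ A♭ B♭ C♭ D.
So we need the interval from F up to A♭.
3 letter names make it a third; at 3 semitones (a half step narrower than major) the quality is minor.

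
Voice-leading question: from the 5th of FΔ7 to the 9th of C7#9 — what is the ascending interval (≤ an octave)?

The 5th of FΔ7 is C; the 9th of C7#9 is D#.
2 letter names make it a second; at 3 semitones (a half step wider than major) the quality is augmented.

augmented second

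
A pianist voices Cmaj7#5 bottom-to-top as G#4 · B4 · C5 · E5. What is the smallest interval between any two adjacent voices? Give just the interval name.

Adjacent intervals: G#4→B4 = minor third; B4→C5 = minor second; C5→E5 = major third.
The smallest is B4 to C5, a minor second (1 semitone).

minor second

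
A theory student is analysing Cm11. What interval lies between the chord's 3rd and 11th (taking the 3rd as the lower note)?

major ninth

Cm11 (C minor eleventh): C, E♭, G, B♭, D, F.
That puts E♭ below F.
Counting 9 letters and 14 half steps from E♭ gives a major ninth.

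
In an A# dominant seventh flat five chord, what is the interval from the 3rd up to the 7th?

d5

The chord tones of A# dominant seventh flat five are A#-C##-E-G#.
3rd = C##; 7th = G#.
From C## to G#: 6 semitones over a fifth = diminished.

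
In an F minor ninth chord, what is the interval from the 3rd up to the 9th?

Fm9 is spelled F–A♭–C–E♭–G.
That puts A♭ below G.
A♭ up to G spans 7 letter names and 11 semitones — a major seventh.

major 7th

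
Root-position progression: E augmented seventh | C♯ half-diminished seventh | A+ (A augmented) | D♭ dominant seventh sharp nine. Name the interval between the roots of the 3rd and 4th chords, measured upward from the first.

The roots are A and D♭.
4 letter names make it a fourth; at 4 semitones (a half step narrower than perfect) the quality is diminished.

diminished fourth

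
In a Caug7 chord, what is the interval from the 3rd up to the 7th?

diminished fifth

C+7: C E G# Bb.
The 3rd is E and the 7th is Bb.
5 letter names make it a fifth; at 6 semitones (a half step narrower than perfect) the quality is diminished.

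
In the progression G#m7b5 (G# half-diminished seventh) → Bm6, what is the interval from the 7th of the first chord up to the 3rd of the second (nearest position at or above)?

The 7th of G#m7b5 (G# half-diminished seventh) is F#; the 3rd of Bm6 is D.
6 letter names make it a sixth; at 8 semitones (a half step narrower than major) the quality is minor.

minor sixth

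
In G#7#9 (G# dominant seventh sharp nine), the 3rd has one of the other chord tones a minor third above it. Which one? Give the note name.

Spelling the chord: G#-B#-D#-F#-A##.
The 3rd is B#. A minor third above B# is D#.
D# is the chord's 5th.

D#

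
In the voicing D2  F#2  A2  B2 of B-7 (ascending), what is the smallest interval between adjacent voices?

major second

Adjacent intervals: D2→F#2 = major third; F#2→A2 = minor third; A2→B2 = major second.
The smallest is A2 to B2, a major second (2 semitones).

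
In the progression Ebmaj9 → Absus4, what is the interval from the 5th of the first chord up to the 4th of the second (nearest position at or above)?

m3

Ebmaj9 has Bb as its 5th, and Absus4 has Db as its 4th.
Bb up to Db is 3 semitones, a half step narrower than a major third, so the interval is minor.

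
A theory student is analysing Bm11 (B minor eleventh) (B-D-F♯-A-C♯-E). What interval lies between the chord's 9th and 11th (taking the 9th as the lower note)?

9th = C♯; 11th = E.
From C♯ to E: 3 semitones over a third = minor.

minor 3rd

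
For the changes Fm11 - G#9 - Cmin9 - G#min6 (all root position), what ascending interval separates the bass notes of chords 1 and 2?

The roots are F and G#.
F up to G# is 3 semitones, a half step wider than a major second, so the interval is augmented.

augmented second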